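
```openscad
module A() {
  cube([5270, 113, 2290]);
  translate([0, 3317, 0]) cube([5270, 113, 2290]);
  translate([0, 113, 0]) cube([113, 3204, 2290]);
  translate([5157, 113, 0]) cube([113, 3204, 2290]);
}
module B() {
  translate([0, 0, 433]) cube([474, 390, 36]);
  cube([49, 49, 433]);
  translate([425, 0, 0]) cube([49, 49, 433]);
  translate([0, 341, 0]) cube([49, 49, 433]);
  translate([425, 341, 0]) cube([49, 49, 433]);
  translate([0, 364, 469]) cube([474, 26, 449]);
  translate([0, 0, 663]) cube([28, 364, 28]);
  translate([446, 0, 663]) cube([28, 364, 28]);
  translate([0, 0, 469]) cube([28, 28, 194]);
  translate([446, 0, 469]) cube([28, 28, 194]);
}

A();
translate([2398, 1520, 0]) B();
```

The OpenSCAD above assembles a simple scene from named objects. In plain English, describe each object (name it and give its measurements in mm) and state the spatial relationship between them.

A is a box-shaped house frame (walls only): outside footprint 5270×3430 mm, wall height 2290 mm, wall thickness 113 mm. The two y-facing walls run the full x-width; the two x-facing walls fit between the inner faces of the y-facing walls.

B is a chair: 474×390 mm seat, 36 mm thick, top at z = 469 mm, on four 49 mm square corner legs flush with the seat edges. A 26 mm thick backrest slab spans the full seat width, extending 449 mm above the seat top, its back face flush with the seat's +y edge. Two armrests of 28×28 mm section run along each side from the seat's front edge to the front of the backrest, top faces 222 mm above the seat top and outer faces flush with the seat's x-edges; a 28×28 mm post under the front of each armrest stands on the seat at the front corner.

The chair sits inside the house frame, centred.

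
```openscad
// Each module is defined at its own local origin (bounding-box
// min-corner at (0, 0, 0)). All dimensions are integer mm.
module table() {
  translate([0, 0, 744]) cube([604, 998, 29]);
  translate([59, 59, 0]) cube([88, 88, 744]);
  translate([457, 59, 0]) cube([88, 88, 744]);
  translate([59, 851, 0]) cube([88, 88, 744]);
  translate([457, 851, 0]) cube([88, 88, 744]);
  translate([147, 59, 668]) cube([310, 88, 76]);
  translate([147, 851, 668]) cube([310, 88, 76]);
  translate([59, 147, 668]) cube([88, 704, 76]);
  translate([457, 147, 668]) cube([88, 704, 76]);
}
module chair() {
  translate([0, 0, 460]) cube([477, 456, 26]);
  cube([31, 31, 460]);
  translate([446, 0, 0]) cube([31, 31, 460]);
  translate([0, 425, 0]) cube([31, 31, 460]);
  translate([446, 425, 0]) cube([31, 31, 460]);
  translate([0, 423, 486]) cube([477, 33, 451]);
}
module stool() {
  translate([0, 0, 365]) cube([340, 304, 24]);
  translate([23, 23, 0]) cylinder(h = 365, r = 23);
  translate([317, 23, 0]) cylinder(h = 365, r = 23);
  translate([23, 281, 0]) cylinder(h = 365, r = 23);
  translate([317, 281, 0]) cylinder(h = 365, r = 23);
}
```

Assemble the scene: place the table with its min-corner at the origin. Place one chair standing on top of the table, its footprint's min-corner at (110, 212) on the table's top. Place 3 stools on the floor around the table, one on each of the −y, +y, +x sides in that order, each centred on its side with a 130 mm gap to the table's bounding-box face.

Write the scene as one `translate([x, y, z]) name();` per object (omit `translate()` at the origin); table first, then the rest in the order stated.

table();
translate([110, 212, 773]) chair();
translate([132, -434, 0]) stool();
translate([132, 1128, 0]) stool();
translate([734, 347, 0]) stool();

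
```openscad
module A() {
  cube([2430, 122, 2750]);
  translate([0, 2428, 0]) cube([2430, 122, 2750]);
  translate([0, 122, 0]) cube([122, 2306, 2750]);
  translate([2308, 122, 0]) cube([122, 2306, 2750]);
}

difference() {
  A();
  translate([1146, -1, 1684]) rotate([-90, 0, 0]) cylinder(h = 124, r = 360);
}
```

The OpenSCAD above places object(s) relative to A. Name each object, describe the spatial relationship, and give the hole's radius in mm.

The subtracted cylinder has r = 360 mm.

A is a house frame. The house frame has a circular hole through its front wall. The hole's radius is 360 mm.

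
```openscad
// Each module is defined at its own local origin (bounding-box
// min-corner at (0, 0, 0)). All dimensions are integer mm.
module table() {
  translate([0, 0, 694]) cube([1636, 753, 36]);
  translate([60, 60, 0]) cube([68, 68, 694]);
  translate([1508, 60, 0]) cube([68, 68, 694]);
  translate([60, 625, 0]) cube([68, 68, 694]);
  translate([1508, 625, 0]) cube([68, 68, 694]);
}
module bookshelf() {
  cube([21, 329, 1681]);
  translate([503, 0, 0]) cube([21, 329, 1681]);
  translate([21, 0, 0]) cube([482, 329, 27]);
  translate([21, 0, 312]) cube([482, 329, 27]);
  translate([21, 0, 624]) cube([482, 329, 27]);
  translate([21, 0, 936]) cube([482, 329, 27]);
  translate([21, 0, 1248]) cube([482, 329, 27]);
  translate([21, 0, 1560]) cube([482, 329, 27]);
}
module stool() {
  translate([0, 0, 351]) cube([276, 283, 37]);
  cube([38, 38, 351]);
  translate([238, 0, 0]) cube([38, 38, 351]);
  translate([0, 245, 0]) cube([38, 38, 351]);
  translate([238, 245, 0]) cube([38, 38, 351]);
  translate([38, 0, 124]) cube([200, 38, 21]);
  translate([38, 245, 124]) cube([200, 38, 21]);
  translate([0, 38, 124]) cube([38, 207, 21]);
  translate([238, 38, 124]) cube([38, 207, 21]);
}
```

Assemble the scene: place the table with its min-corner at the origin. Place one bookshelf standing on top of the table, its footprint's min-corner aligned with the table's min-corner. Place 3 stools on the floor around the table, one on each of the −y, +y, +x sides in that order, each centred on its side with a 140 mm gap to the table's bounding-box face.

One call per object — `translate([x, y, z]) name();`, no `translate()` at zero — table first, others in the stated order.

table();
translate([0, 0, 730]) bookshelf();
translate([680, -423, 0]) stool();
translate([680, 893, 0]) stool();
translate([1776, 235, 0]) stool();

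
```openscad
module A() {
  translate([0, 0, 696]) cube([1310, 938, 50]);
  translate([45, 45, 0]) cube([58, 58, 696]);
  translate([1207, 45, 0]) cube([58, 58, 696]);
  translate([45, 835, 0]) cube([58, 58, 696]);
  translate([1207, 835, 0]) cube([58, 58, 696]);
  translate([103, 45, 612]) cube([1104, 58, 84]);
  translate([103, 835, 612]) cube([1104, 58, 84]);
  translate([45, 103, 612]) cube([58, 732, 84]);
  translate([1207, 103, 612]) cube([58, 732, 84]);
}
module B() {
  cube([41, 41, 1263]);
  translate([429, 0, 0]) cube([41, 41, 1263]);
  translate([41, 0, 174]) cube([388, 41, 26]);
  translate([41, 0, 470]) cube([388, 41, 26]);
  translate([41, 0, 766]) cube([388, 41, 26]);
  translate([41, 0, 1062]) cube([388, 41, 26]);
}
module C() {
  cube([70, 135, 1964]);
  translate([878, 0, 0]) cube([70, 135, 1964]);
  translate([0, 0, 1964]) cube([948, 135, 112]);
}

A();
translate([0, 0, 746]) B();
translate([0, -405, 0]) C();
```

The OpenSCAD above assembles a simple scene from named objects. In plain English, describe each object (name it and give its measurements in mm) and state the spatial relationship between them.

A is a table with a 1310×938 mm rectangular top, 50 mm thick, top surface at z = 746 mm, supported by four 58×58 mm square legs, each inset 45 mm from the nearest pair of top edges, running from the floor. Four apron rails, 58 mm thick and 84 mm tall, run between adjacent legs with their top edges flush with the underside of the top and their outer faces flush with the legs' outer faces.

B is a straight ladder. Two 41×41 mm vertical rails, 1263 mm tall, stand 470 mm apart (outside-to-outside) with their front faces coplanar on the −y side. 4 rungs, each 41 mm deep and 26 mm tall, span between the inner faces of the rails, front faces flush with the rails. The lowest rung's underside is at z = 174 mm and rungs are spaced 296 mm apart (underside to underside).

C is a door frame. The clear opening is 808 mm wide and 1964 mm high. Two 70 mm wide jambs, 135 mm deep, stand either side of the opening from the floor to the top of the opening. A 112 mm thick head sits across the top of both jambs, spanning the full outside width of the frame.

The ladder is on top of the table. The door frame is on the floor beside the table on its −y side.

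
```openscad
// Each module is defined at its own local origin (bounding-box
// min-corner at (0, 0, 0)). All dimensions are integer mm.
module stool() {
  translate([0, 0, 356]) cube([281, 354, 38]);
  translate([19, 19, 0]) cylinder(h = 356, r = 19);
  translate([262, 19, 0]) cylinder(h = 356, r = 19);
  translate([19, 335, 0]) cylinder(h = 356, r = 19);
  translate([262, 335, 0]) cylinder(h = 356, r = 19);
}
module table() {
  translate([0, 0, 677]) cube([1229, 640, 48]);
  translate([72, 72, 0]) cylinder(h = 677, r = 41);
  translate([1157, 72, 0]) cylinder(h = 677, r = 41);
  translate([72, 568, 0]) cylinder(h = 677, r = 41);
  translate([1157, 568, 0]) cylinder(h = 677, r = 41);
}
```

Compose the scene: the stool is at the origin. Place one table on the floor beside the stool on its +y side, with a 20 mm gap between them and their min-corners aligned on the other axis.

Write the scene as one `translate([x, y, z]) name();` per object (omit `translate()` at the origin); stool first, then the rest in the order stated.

stool();
translate([0, 374, 0]) table();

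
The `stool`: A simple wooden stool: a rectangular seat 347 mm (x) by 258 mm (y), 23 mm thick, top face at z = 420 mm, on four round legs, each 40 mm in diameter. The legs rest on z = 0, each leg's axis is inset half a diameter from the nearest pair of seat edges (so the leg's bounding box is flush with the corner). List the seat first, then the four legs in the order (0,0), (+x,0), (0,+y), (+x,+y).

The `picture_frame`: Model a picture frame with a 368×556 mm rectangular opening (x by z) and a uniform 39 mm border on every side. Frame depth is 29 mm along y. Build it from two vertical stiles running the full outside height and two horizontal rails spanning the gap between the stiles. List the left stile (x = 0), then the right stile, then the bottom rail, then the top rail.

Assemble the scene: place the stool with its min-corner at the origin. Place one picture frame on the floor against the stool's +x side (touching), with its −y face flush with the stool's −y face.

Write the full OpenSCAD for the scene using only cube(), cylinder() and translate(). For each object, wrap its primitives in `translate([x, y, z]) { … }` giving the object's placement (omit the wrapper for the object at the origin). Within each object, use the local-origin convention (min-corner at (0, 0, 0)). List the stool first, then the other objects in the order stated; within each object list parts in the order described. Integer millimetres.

translate([0, 0, 397]) cube([347, 258, 23]);
translate([20, 20, 0]) cylinder(h = 397, r = 20);
translate([327, 20, 0]) cylinder(h = 397, r = 20);
translate([20, 238, 0]) cylinder(h = 397, r = 20);
translate([327, 238, 0]) cylinder(h = 397, r = 20);
translate([347, 0, 0]) {
  cube([39, 29, 634]);
  translate([407, 0, 0]) cube([39, 29, 634]);
  translate([39, 0, 0]) cube([368, 29, 39]);
  translate([39, 0, 595]) cube([368, 29, 39]);
}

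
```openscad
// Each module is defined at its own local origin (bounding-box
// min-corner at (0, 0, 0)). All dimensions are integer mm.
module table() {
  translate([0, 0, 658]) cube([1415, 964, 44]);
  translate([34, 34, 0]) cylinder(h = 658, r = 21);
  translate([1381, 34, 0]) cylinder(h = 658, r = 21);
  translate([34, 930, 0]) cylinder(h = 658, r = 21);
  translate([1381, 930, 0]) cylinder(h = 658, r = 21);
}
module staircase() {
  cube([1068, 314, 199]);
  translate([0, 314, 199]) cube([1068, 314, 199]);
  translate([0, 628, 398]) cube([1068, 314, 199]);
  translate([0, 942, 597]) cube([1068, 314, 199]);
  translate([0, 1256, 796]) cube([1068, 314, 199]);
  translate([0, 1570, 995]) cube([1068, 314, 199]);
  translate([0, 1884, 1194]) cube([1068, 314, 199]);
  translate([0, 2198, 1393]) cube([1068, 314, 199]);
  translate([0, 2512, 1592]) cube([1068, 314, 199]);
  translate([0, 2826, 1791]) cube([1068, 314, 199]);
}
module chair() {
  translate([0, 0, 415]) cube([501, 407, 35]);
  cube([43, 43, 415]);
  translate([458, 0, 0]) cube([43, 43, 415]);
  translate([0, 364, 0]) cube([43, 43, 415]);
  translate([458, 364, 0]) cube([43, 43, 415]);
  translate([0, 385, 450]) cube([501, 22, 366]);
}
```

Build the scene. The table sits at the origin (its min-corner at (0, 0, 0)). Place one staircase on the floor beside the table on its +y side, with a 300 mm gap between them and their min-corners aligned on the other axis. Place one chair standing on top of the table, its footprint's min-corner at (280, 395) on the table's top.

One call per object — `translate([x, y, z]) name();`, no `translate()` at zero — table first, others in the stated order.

table();
translate([0, 1264, 0]) staircase();
translate([280, 395, 702]) chair();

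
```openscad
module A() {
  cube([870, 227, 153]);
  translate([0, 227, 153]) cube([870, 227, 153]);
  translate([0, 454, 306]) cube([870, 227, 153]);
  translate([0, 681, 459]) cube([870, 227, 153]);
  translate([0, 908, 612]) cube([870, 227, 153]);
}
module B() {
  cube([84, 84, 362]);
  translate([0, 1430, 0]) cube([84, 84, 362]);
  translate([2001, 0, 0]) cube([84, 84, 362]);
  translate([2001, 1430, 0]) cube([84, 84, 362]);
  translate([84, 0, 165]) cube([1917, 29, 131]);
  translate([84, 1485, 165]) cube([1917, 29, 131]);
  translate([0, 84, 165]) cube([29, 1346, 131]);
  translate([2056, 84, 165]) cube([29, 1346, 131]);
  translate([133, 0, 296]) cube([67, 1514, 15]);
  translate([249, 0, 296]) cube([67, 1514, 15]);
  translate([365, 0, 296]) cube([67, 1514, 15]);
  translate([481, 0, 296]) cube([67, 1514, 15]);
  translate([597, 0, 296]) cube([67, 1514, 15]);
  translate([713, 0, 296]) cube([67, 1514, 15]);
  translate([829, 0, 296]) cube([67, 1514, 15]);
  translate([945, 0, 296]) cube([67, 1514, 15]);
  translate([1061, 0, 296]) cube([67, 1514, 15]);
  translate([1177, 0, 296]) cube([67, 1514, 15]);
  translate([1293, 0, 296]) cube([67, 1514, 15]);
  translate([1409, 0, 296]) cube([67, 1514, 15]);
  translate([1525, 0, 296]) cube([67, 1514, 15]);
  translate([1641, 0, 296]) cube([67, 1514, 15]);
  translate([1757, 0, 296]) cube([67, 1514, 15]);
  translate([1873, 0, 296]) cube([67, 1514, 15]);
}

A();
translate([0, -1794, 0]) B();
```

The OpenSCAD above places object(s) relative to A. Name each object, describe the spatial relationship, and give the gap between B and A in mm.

The bed frame's nearest face is 280 mm from the staircase's −y face.

A is a staircase. B is a bed frame. The bed frame is on the floor beside the staircase on its −y side. The gap between the bed frame and the staircase is 280 mm.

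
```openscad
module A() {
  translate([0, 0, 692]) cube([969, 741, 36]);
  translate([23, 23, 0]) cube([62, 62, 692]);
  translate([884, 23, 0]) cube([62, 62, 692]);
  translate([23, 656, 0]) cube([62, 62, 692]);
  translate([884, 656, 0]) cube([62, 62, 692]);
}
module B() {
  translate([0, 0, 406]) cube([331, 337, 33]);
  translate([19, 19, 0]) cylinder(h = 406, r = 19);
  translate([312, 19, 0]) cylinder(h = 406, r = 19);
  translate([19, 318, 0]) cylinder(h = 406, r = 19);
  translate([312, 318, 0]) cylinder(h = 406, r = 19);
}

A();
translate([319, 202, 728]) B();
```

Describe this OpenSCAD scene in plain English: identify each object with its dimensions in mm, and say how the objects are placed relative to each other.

A is a rectangular dining table. The top is 969×741×36 mm with its upper surface at z = 728 mm. It stands on four 62×62 mm square legs, each inset 23 mm from the nearest pair of top edges, running from the floor to the underside of the top.

B is a four-legged stool. The seat is a 331×337×33 mm slab whose top surface is at z = 439 mm; four round legs, each 38 mm in diameter, run from the floor (z = 0) to the underside of the seat, each leg's axis is inset half a diameter from the nearest pair of seat edges (so the leg's bounding box is flush with the corner).

The stool is on top of the table, centred.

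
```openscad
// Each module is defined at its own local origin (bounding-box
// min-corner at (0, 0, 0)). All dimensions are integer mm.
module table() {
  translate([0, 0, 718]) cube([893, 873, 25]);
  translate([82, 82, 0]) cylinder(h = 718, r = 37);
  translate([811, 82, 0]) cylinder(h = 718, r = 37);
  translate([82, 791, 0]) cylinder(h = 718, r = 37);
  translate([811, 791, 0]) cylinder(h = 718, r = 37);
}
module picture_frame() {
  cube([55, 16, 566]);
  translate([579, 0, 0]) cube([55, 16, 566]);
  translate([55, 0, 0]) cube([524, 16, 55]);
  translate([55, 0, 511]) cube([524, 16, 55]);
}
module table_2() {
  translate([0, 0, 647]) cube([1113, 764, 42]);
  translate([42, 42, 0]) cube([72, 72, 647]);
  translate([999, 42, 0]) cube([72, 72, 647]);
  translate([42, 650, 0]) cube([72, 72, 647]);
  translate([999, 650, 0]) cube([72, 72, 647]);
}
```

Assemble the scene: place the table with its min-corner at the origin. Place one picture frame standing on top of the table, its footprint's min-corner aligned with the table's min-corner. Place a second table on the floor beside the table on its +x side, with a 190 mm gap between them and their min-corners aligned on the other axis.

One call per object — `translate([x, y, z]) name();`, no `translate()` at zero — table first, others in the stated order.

table();
translate([0, 0, 743]) picture_frame();
translate([1083, 0, 0]) table_2();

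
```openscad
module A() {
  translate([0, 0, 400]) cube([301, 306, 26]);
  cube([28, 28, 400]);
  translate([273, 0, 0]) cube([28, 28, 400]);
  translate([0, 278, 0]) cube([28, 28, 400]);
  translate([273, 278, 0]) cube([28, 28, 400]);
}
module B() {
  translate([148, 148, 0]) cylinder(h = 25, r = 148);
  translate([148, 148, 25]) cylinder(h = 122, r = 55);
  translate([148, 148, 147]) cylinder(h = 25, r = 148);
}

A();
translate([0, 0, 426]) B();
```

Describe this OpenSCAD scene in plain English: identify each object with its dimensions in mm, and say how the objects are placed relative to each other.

A is a four-legged stool. The seat is a 301×306×26 mm slab whose top surface is at z = 426 mm; four square legs, each 28×28 mm in cross-section, run from the floor (z = 0) to the underside of the seat, each flush with a corner of the seat.

B is a spool: two coaxial disc flanges of radius 148 mm and thickness 25 mm, joined by a core cylinder of radius 55 mm and height 122 mm. The lower flange rests on z = 0 and the three cylinders share a vertical axis.

The spool is on top of the stool.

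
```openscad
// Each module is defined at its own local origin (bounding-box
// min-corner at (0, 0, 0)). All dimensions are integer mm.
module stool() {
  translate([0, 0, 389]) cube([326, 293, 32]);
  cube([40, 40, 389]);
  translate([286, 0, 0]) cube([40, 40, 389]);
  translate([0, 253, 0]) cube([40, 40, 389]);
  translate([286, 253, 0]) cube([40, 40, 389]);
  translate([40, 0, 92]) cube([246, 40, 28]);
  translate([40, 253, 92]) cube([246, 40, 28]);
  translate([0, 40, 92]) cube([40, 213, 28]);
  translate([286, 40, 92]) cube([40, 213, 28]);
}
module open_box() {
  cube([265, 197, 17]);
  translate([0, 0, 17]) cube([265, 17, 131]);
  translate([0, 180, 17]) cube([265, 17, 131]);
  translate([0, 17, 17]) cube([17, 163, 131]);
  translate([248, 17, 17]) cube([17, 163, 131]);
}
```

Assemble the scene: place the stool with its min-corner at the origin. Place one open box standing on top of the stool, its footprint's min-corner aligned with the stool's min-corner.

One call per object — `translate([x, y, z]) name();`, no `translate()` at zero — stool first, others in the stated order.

stool();
translate([0, 0, 421]) open_box();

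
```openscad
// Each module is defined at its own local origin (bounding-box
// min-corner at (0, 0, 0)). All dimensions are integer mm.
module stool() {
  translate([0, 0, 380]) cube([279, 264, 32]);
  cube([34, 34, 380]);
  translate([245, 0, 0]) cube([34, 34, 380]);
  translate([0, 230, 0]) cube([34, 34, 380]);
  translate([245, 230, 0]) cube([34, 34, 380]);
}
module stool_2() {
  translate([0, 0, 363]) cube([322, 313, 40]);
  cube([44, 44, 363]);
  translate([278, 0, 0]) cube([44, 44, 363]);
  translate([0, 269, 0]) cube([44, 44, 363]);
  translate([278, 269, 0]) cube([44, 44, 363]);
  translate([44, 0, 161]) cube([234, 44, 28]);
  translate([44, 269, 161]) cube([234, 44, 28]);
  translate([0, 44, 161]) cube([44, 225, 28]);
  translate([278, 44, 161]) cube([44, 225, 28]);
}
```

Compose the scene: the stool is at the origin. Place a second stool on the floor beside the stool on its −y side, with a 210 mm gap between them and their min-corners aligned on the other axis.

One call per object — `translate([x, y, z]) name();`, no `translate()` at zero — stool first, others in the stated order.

stool();
translate([0, -523, 0]) stool_2();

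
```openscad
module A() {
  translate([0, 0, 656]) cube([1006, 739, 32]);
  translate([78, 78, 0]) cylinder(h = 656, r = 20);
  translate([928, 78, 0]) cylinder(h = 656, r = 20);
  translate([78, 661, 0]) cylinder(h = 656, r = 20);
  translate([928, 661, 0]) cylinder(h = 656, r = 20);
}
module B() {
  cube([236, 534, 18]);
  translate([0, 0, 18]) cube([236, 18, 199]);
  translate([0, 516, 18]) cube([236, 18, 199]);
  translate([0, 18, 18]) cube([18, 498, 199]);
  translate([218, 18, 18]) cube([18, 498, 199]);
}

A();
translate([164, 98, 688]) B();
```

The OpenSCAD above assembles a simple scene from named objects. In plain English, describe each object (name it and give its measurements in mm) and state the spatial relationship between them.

A is a rectangular dining table. The top is 1006×739×32 mm with its upper surface at z = 688 mm. It stands on four round legs of 40 mm diameter, each leg's bounding box inset 58 mm from the nearest pair of top edges, running from the floor to the underside of the top.

B is an open-topped rectangular box: outside dimensions 236×534×217 mm, with a uniform wall and base thickness of 18 mm. The base is a full 236×534 slab on the floor; four walls sit on top of the base. The front and back walls (the −y and +y sides) span the full width; the two side walls fit between them.

The open box is on top of the table.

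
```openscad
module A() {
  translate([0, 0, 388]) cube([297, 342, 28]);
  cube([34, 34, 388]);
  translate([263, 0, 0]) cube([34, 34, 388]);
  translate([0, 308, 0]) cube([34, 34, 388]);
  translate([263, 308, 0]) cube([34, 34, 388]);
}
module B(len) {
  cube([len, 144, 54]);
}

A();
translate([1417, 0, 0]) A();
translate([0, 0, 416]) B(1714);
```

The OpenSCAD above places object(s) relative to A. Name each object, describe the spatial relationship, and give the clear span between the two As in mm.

A is a stool. B is a beam. A beam spans the tops of two stools. The clear span between the two stools is 1120 mm.

Second stool starts at x = 1417; first ends at x = 297; clear span = 1417 − 297 = 1120 mm.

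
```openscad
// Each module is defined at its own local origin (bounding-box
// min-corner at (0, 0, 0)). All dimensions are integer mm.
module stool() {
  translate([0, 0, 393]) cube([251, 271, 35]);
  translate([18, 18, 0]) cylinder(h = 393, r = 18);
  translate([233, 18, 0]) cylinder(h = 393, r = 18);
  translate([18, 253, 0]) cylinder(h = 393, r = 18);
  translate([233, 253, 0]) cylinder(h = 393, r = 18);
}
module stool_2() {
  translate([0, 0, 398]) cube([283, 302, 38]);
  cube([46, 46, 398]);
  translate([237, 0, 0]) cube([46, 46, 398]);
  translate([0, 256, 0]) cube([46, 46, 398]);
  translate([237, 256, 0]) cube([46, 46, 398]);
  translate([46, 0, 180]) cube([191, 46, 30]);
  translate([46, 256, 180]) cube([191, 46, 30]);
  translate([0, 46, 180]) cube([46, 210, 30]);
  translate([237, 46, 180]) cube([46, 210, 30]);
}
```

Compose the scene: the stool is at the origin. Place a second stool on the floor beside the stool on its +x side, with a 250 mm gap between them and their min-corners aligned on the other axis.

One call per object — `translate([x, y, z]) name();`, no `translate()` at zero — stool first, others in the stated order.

stool();
translate([501, 0, 0]) stool_2();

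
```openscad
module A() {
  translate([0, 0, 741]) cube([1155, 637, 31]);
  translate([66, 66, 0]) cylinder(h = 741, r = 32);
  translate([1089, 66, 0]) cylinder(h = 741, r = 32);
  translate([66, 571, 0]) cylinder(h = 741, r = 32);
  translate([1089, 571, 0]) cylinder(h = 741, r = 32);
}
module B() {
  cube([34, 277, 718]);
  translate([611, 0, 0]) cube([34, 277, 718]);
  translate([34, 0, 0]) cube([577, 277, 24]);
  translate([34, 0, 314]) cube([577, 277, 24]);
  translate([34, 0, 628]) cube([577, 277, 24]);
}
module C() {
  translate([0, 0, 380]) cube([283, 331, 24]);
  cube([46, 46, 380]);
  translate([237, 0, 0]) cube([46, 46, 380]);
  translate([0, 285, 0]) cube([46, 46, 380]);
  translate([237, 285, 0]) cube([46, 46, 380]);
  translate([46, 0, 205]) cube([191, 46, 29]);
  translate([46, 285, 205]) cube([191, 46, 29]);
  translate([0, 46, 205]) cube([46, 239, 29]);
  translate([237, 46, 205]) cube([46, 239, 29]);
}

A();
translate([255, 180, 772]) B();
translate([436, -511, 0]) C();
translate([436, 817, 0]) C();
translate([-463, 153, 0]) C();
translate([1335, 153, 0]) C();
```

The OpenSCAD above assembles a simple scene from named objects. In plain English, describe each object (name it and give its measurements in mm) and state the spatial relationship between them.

A is a rectangular dining table. The top is 1155×637×31 mm with its upper surface at z = 772 mm. It stands on four round legs of 64 mm diameter, each leg's bounding box inset 34 mm from the nearest pair of top edges, running from the floor to the underside of the top.

B is an open bookshelf. Two side panels, each 34 mm thick, 277 mm deep and 718 mm tall, stand 645 mm apart (outside-to-outside). Between them sit 3 shelves, each 24 mm thick and 277 mm deep, spanning the full gap between the sides. The bottom shelf rests on the floor (its underside at z = 0) and the clear gap between one shelf's top and the next shelf's underside is 290 mm.

C is a simple wooden stool: a rectangular seat 283 mm (x) by 331 mm (y), 24 mm thick, top face at z = 404 mm, on four square legs, each 46×46 mm in cross-section. The legs rest on z = 0, each flush with a corner of the seat. Four stretchers, 46 mm wide and 29 mm tall, connect adjacent legs with their undersides at z = 205 mm, each running between the inner faces of the legs it joins and aligned with the legs' outer faces on the other axis.

The bookshelf is on top of the table, centred. Four stools sit around the table at the −y, +y, −x, +x sides.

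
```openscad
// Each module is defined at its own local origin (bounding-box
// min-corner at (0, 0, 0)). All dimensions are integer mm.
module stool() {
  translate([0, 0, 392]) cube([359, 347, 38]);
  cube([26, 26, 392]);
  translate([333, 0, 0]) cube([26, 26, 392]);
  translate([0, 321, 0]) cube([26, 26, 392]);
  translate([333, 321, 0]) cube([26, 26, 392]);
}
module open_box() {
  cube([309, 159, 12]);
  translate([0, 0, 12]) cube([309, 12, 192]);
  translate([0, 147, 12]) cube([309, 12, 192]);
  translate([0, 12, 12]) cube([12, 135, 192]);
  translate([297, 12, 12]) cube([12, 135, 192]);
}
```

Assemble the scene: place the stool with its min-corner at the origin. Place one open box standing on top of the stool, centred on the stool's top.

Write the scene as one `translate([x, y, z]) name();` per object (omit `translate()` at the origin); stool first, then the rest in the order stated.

stool();
translate([25, 94, 430]) open_box();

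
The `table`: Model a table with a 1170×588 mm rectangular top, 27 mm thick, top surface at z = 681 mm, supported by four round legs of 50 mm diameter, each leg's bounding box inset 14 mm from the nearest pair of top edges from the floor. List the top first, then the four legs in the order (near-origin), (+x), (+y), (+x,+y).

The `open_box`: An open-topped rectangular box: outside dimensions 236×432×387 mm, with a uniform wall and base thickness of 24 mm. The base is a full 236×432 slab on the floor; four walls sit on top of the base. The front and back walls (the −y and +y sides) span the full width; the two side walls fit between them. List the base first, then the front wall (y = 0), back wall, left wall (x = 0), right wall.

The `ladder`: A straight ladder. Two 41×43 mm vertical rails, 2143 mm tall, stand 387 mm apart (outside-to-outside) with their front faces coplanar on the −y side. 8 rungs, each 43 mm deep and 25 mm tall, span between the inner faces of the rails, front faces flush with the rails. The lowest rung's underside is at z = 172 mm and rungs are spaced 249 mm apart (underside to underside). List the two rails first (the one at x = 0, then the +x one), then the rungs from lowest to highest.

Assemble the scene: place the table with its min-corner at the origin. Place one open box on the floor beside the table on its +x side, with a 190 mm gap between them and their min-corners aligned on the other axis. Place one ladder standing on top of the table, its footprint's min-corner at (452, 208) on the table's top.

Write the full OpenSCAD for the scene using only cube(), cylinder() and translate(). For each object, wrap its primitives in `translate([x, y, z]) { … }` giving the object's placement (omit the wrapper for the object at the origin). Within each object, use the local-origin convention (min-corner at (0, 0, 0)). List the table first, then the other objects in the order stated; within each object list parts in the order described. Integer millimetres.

translate([0, 0, 654]) cube([1170, 588, 27]);
translate([39, 39, 0]) cylinder(h = 654, r = 25);
translate([1131, 39, 0]) cylinder(h = 654, r = 25);
translate([39, 549, 0]) cylinder(h = 654, r = 25);
translate([1131, 549, 0]) cylinder(h = 654, r = 25);
translate([1360, 0, 0]) {
  cube([236, 432, 24]);
  translate([0, 0, 24]) cube([236, 24, 363]);
  translate([0, 408, 24]) cube([236, 24, 363]);
  translate([0, 24, 24]) cube([24, 384, 363]);
  translate([212, 24, 24]) cube([24, 384, 363]);
}
translate([452, 208, 681]) {
  cube([41, 43, 2143]);
  translate([346, 0, 0]) cube([41, 43, 2143]);
  translate([41, 0, 172]) cube([305, 43, 25]);
  translate([41, 0, 421]) cube([305, 43, 25]);
  translate([41, 0, 670]) cube([305, 43, 25]);
  translate([41, 0, 919]) cube([305, 43, 25]);
  translate([41, 0, 1168]) cube([305, 43, 25]);
  translate([41, 0, 1417]) cube([305, 43, 25]);
  translate([41, 0, 1666]) cube([305, 43, 25]);
  translate([41, 0, 1915]) cube([305, 43, 25]);
}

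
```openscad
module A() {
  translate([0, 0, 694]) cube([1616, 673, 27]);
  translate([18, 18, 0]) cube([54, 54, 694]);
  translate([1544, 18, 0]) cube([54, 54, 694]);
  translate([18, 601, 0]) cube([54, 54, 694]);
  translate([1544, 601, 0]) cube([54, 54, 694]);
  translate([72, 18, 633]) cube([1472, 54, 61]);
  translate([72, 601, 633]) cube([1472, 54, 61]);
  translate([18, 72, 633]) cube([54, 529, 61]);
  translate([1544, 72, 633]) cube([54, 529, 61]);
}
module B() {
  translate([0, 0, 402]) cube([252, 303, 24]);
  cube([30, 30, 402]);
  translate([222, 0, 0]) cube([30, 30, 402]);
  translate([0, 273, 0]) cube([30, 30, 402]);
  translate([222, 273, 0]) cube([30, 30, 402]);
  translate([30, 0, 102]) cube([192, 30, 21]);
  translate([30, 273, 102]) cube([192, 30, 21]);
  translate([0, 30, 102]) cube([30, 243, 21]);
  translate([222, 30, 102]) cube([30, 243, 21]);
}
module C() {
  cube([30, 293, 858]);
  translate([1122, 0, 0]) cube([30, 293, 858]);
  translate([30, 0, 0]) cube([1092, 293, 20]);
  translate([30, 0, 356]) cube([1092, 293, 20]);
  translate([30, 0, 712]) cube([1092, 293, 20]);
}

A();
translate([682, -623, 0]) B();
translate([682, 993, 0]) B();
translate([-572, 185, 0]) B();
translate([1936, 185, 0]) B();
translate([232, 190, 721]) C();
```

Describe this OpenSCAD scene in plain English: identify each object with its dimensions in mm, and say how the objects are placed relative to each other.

A is a table: top 1616 mm (x) × 673 mm (y), 27 mm thick, upper face at z = 721 mm, on four 54×54 mm square legs, each inset 18 mm from the nearest pair of top edges, running from z = 0 to the bottom of the top. Four apron rails, 54 mm thick and 61 mm tall, run between adjacent legs with their top edges flush with the underside of the top and their outer faces flush with the legs' outer faces.

B is a simple wooden stool: a rectangular seat 252 mm (x) by 303 mm (y), 24 mm thick, top face at z = 426 mm, on four square legs, each 30×30 mm in cross-section. The legs rest on z = 0, each flush with a corner of the seat. Four stretchers, 30 mm wide and 21 mm tall, connect adjacent legs with their undersides at z = 102 mm, each running between the inner faces of the legs it joins and aligned with the legs' outer faces on the other axis.

C is a bookshelf 1152 mm wide overall, 293 mm deep and 858 mm tall. The two sides are 30 mm thick vertical panels. 3 horizontal shelves of 20 mm thickness span between the inner faces of the sides; the lowest shelf sits on the floor and shelves are stacked with a clear vertical gap of 336 mm between each pair.

Four stools sit around the table at the −y, +y, −x, +x sides. The bookshelf is on top of the table, centred.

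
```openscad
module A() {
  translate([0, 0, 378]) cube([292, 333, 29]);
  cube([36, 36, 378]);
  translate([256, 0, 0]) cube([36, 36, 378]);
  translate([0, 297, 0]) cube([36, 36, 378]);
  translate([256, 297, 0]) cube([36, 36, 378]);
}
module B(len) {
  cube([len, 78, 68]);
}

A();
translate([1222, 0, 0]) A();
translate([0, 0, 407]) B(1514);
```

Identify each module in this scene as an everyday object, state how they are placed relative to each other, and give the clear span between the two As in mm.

Second stool starts at x = 1222; first ends at x = 292; clear span = 1222 − 292 = 930 mm.

A is a stool. B is a beam. A beam spans the tops of two stools. The clear span between the two stools is 930 mm.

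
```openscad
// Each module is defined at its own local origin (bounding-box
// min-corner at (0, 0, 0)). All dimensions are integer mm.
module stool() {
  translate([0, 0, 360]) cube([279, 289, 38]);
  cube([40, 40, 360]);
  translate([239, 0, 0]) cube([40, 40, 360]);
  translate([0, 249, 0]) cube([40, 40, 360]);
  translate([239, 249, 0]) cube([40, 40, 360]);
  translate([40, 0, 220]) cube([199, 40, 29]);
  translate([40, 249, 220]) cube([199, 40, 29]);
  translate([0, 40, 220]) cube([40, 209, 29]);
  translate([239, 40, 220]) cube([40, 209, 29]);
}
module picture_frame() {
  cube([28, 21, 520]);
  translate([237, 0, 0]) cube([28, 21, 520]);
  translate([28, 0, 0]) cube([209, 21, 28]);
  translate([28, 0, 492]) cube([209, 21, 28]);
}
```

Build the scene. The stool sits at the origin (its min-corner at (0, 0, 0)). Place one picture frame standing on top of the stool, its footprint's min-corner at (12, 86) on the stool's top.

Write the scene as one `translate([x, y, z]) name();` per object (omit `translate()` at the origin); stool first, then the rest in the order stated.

stool();
translate([12, 86, 398]) picture_frame();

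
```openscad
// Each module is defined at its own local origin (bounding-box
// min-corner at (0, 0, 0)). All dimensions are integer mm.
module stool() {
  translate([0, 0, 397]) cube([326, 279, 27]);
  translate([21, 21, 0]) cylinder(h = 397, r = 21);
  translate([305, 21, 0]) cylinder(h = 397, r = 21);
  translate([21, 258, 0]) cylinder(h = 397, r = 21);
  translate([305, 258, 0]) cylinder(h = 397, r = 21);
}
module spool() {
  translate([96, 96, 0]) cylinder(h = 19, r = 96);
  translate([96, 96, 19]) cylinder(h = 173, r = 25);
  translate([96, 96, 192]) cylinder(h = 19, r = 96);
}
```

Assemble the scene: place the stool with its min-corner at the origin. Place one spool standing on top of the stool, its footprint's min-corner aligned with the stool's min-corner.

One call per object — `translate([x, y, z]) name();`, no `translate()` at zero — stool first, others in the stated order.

stool();
translate([0, 0, 424]) spool();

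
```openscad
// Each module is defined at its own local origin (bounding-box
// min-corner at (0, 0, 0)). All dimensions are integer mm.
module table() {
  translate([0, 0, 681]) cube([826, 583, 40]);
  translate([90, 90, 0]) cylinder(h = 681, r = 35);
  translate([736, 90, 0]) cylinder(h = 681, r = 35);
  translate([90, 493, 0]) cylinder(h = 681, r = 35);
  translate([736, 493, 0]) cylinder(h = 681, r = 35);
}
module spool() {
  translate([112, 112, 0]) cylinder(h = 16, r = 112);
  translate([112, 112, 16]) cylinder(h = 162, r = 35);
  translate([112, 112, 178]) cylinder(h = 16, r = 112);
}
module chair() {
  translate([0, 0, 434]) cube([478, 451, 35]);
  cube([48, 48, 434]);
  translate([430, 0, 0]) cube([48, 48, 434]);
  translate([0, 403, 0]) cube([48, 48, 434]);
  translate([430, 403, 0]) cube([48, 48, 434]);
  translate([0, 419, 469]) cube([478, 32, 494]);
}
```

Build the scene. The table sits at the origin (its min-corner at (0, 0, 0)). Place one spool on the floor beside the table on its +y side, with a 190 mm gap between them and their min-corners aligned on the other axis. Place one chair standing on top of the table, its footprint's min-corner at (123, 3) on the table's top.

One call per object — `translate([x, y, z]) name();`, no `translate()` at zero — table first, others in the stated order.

table();
translate([0, 773, 0]) spool();
translate([123, 3, 721]) chair();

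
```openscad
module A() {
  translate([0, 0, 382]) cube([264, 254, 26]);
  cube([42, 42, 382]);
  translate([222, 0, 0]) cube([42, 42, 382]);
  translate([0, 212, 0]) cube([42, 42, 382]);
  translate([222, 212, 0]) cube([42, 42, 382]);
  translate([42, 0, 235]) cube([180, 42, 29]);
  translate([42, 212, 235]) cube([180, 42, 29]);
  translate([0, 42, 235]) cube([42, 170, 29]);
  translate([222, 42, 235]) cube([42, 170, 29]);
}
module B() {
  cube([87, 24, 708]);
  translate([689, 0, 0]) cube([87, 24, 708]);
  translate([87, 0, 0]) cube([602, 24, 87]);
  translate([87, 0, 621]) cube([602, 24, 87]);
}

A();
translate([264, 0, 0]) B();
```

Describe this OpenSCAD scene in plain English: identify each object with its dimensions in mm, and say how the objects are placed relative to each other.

A is a simple wooden stool: a rectangular seat 264 mm (x) by 254 mm (y), 26 mm thick, top face at z = 408 mm, on four square legs, each 42×42 mm in cross-section. The legs rest on z = 0, each flush with a corner of the seat. Four stretchers, 42 mm wide and 29 mm tall, connect adjacent legs with their undersides at z = 235 mm, each running between the inner faces of the legs it joins and aligned with the legs' outer faces on the other axis.

B is a rectangular picture frame lying in the x–z plane (depth along y). The opening is 602 mm wide (x) by 534 mm tall (z), surrounded by a border 87 mm wide on all four sides. The frame is 24 mm deep and is made of two full-height vertical stiles with two horizontal rails fitted between them.

The picture frame is against the stool's +x side, with their −y faces flush.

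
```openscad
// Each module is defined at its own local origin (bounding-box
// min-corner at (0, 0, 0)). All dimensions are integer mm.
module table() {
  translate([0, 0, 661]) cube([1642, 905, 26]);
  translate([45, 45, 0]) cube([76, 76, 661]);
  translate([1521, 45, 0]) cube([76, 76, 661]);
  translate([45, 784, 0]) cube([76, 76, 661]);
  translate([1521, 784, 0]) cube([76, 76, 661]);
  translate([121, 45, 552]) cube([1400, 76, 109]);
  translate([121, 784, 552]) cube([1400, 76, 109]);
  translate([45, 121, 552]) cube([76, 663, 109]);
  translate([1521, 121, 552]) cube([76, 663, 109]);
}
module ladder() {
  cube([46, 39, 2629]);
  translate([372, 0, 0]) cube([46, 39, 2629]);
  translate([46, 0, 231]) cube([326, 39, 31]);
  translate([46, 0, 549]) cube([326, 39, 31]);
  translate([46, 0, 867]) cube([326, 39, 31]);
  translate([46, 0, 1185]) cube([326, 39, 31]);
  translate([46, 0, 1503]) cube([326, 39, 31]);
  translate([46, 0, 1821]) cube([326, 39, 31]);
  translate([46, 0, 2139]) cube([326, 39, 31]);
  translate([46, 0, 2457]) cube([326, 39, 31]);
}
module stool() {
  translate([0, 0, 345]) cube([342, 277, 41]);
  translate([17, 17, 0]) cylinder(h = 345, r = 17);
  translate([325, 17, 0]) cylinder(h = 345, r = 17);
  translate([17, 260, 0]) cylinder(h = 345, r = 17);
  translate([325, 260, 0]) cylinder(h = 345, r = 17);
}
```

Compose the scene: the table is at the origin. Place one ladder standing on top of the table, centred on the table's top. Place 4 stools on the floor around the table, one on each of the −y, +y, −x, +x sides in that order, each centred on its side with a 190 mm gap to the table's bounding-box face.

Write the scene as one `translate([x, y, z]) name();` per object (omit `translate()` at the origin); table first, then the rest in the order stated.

table();
translate([612, 433, 687]) ladder();
translate([650, -467, 0]) stool();
translate([650, 1095, 0]) stool();
translate([-532, 314, 0]) stool();
translate([1832, 314, 0]) stool();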